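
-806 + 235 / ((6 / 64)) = 5102 / 3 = 1700.67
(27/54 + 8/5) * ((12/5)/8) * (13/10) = 819/1000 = 0.82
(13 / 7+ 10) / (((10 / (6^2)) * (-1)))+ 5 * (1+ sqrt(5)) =-1319 / 35+ 5 * sqrt(5) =-26.51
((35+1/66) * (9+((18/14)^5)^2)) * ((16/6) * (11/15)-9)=-245378454507103/46608416085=-5264.68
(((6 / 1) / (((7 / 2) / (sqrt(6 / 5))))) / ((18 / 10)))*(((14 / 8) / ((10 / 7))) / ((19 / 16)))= 56*sqrt(30) / 285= 1.08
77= 77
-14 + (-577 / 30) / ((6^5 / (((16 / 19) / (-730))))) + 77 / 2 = 24.50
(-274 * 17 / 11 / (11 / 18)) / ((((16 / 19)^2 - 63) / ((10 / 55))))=60535368 / 29930197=2.02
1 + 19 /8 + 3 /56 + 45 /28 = 141 /28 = 5.04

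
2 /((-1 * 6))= -1 /3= -0.33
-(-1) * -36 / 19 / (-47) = 36 / 893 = 0.04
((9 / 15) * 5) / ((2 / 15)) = 45 / 2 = 22.50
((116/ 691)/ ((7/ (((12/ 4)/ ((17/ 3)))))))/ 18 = 58/ 82229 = 0.00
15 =15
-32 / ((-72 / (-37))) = -148 / 9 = -16.44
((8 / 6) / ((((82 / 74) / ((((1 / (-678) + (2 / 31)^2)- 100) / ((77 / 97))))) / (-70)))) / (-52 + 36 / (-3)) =-1169189409305 / 7052463792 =-165.78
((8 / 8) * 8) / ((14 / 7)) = 4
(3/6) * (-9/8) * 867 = -7803/16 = -487.69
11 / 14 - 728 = -10181 / 14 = -727.21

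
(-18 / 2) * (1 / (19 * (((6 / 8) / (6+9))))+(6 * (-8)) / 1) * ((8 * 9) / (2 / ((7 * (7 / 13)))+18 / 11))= 19471914 / 1387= 14038.87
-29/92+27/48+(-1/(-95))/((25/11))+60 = 52660173/874000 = 60.25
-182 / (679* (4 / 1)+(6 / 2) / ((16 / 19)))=-2912 / 43513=-0.07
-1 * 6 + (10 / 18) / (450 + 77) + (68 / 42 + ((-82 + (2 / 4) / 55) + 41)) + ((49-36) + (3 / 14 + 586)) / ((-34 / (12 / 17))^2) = -809445815047 / 17942816430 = -45.11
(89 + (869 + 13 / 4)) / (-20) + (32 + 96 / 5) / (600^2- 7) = -1384168989 / 28799440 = -48.06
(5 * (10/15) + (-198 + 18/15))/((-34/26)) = 37726/255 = 147.95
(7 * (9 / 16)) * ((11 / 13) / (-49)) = -0.07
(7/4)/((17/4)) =0.41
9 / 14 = 0.64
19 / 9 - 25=-206 / 9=-22.89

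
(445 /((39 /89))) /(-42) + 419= 646717 /1638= 394.82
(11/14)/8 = 11/112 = 0.10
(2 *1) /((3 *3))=2 /9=0.22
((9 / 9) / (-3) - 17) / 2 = -8.67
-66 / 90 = -11 / 15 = -0.73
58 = 58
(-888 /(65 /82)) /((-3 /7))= 169904 /65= 2613.91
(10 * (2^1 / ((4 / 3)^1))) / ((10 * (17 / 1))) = 3 / 34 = 0.09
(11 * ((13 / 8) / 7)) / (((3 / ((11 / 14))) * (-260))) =-121 / 47040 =-0.00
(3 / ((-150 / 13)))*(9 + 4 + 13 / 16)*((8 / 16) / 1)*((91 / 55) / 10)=-261443 / 880000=-0.30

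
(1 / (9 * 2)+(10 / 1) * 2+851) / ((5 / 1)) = 174.21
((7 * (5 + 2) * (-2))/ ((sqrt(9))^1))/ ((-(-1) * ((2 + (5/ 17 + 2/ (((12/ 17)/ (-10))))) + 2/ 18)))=4998/ 3967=1.26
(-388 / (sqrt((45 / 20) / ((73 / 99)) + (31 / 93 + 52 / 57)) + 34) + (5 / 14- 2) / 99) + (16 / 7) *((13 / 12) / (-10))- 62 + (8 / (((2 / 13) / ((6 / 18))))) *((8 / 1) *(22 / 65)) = -8372164763 / 312566562 + 776 *sqrt(297590559) / 19168945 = -26.09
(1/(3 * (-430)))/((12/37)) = -37/15480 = -0.00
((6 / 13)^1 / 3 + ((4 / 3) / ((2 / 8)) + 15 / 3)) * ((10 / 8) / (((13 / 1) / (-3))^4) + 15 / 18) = 117311425 / 13366548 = 8.78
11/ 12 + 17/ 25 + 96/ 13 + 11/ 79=9.12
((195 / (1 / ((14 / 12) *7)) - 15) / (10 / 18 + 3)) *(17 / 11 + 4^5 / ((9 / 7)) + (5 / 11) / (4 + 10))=3489616145 / 9856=354060.08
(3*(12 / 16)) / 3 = 3 / 4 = 0.75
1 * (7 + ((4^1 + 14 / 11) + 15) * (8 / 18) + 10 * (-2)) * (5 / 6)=-1975 / 594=-3.32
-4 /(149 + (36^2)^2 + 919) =-1 /420171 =-0.00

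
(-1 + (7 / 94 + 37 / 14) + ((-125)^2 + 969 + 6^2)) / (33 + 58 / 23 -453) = -125852205 / 3159058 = -39.84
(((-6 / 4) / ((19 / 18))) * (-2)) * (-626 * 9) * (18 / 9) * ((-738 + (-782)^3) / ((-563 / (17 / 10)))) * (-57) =7419962458746216 / 2815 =2635865882325.48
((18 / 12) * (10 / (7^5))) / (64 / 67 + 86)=335 / 32639194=0.00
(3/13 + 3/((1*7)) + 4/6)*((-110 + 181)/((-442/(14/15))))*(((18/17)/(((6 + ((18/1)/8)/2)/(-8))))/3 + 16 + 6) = -59782852/13919685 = -4.29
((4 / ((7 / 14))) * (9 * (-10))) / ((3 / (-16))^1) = 3840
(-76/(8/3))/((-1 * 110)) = 57/220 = 0.26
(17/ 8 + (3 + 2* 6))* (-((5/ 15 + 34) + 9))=-8905/ 12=-742.08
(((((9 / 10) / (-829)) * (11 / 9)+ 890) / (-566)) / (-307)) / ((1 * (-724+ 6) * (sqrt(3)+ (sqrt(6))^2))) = -7378089 / 5688483084020+ 2459363 * sqrt(3) / 11376966168040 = -0.00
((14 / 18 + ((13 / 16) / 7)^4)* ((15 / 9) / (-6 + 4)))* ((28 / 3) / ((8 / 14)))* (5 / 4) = -27543015025 / 2080899072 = -13.24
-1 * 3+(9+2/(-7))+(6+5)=117/7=16.71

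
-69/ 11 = -6.27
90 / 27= 10 / 3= 3.33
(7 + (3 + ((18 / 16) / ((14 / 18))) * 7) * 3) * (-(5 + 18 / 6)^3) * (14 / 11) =-332416 / 11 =-30219.64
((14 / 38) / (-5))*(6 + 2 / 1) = -56 / 95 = -0.59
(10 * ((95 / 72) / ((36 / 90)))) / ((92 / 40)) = 11875 / 828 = 14.34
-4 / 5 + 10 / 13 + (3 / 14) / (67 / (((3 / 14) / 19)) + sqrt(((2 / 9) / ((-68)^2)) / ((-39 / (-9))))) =-19070612039122 / 620522334009565 - 153 *sqrt(78) / 66825482124107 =-0.03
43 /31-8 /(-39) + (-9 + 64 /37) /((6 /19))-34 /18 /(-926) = -1331426300 /62134137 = -21.43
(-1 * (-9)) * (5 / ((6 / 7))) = 105 / 2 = 52.50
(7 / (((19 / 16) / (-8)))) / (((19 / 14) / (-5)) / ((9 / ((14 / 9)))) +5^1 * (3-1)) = -362880 / 76589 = -4.74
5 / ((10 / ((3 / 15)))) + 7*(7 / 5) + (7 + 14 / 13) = 2337 / 130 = 17.98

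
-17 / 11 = -1.55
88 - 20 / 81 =7108 / 81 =87.75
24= 24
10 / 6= 5 / 3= 1.67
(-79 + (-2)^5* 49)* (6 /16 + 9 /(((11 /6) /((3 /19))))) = -3167181 /1672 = -1894.25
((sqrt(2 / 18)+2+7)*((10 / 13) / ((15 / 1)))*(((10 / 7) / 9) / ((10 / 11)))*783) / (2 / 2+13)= 4.67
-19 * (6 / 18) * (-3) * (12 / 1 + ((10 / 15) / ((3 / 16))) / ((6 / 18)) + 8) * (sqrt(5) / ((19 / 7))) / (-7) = -92 * sqrt(5) / 3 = -68.57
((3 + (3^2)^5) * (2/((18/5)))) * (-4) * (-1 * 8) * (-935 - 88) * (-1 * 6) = 6443754240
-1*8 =-8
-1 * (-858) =858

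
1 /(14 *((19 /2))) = 1 /133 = 0.01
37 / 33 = 1.12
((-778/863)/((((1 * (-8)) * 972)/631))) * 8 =245459/419418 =0.59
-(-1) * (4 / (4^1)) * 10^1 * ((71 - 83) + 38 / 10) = -82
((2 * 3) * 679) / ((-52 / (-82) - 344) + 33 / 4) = -668136 / 54959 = -12.16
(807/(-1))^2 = 651249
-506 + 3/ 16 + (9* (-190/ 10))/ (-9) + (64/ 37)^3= -390341913/ 810448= -481.64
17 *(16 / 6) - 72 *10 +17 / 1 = -1973 / 3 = -657.67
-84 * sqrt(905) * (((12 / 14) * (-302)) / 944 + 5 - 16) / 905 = 31.48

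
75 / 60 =5 / 4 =1.25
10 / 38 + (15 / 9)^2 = 520 / 171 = 3.04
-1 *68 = -68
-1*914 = -914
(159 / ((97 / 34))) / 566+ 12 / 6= 57605 / 27451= 2.10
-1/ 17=-0.06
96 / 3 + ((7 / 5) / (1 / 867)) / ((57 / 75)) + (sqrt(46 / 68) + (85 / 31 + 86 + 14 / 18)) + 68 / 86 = sqrt(782) / 34 + 391928767 / 227943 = 1720.24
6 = 6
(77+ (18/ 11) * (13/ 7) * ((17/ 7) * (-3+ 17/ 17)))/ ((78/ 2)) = 33547/ 21021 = 1.60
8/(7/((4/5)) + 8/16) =32/37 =0.86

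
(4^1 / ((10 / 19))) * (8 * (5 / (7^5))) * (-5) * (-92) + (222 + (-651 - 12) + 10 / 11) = -79824447 / 184877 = -431.77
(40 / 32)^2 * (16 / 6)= 25 / 6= 4.17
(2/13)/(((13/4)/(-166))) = -1328/169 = -7.86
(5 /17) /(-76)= -5 /1292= -0.00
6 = 6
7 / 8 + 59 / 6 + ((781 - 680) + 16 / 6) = 915 / 8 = 114.38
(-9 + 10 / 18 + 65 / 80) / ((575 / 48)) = -1099 / 1725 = -0.64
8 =8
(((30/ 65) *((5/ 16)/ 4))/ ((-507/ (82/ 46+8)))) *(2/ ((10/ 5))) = -1125/ 1616992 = -0.00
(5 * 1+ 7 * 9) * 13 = 884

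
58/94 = 0.62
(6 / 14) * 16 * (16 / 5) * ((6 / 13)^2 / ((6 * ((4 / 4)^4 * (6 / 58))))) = 44544 / 5915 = 7.53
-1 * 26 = -26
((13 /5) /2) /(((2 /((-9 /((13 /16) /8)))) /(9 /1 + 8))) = -4896 /5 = -979.20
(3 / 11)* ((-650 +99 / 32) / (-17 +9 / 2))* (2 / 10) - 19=-355897 / 22000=-16.18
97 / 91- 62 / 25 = -3217 / 2275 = -1.41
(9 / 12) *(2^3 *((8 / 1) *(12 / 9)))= 64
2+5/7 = 19/7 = 2.71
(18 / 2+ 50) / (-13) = -59 / 13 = -4.54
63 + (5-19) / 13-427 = -4746 / 13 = -365.08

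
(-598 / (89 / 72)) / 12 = -3588 / 89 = -40.31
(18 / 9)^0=1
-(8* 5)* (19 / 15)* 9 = -456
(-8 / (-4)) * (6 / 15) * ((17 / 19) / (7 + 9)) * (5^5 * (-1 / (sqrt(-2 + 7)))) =-2125 * sqrt(5) / 76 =-62.52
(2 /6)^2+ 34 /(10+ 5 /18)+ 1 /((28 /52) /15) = 364526 /11655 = 31.28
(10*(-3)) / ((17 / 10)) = -300 / 17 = -17.65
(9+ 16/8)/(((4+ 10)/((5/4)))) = 55/56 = 0.98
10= 10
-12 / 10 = -6 / 5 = -1.20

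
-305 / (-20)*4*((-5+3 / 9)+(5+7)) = 1342 / 3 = 447.33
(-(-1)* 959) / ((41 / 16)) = 15344 / 41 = 374.24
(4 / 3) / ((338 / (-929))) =-1858 / 507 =-3.66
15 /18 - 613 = -3673 /6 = -612.17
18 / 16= 9 / 8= 1.12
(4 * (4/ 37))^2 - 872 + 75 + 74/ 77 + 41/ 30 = -2512472357/ 3162390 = -794.49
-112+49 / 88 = -9807 / 88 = -111.44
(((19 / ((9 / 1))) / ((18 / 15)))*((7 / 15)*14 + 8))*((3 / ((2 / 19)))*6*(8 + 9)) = 668933 / 9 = 74325.89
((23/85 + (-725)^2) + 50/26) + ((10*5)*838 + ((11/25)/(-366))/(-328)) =376421037614191/663265200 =567527.19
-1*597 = -597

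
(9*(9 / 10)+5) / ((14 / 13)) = 1703 / 140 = 12.16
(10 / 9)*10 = 100 / 9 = 11.11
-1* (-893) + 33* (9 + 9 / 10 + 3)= 13187 / 10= 1318.70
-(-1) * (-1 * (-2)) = 2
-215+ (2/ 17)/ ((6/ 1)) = -10964/ 51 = -214.98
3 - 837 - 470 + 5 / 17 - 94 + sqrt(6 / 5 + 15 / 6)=-23761 / 17 + sqrt(370) / 10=-1395.78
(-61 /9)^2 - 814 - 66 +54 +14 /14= -63104 /81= -779.06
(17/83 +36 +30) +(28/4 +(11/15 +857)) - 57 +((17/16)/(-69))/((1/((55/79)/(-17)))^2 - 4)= 873.94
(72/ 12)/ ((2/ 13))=39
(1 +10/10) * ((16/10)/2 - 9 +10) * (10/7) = 36/7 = 5.14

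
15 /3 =5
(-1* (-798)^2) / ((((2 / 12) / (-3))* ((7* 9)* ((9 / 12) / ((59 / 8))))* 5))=1789116 / 5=357823.20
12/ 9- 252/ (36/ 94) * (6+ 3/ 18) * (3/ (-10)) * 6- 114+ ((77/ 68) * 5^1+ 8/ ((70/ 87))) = 51456109/ 7140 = 7206.74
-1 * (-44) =44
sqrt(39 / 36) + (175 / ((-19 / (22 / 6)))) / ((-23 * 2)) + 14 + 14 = sqrt(39) / 6 + 75341 / 2622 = 29.78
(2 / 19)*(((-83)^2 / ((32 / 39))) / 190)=268671 / 57760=4.65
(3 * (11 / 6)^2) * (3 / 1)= 121 / 4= 30.25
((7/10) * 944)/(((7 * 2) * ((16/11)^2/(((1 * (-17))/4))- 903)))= -485452/9292475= -0.05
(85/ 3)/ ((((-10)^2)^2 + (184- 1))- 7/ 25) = 2125/ 763704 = 0.00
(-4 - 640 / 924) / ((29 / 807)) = -291596 / 2233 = -130.58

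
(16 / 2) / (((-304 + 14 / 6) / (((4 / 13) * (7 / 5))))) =-672 / 58825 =-0.01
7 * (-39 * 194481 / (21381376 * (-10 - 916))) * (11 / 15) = 194675481 / 98995770880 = 0.00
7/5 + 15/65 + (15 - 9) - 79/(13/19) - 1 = -7074/65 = -108.83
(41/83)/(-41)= -1/83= -0.01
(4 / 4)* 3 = 3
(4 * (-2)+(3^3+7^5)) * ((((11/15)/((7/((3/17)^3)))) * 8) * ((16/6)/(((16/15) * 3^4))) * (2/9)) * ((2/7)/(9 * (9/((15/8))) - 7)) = 14806880/3529445157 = 0.00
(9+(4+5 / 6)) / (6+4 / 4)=1.98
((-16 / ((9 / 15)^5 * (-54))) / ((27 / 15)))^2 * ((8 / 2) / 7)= 62500000000 / 24407490807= 2.56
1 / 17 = 0.06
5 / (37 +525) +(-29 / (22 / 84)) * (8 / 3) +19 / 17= -30912999 / 105094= -294.15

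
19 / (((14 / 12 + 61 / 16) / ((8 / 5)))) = 7296 / 1195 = 6.11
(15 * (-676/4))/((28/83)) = -210405/28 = -7514.46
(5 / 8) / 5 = 1 / 8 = 0.12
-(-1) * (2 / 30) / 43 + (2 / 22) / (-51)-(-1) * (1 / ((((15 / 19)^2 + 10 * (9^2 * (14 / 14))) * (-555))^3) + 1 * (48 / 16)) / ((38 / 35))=51668111200109258626686048877 / 18700506583935906367414940625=2.76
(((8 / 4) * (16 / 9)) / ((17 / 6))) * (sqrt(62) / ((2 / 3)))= 32 * sqrt(62) / 17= 14.82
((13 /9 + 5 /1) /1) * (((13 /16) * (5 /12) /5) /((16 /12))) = 377 /1152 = 0.33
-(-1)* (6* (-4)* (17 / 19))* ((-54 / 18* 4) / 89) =2.90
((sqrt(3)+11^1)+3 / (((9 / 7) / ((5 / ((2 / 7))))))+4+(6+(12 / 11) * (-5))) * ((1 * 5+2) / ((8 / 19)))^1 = 133 * sqrt(3) / 8+494893 / 528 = 966.09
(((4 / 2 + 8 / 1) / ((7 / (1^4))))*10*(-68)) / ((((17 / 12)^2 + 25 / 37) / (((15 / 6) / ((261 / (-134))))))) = 1348576000 / 2901479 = 464.79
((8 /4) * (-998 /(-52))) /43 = 499 /559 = 0.89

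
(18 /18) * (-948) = -948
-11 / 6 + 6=25 / 6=4.17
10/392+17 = 3337/196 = 17.03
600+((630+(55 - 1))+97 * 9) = 2157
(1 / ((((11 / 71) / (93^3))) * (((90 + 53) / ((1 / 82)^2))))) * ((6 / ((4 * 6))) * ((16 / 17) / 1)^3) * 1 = 1.13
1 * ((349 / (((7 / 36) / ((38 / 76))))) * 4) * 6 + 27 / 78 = 3920031 / 182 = 21538.63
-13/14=-0.93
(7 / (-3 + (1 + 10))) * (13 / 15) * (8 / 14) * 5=13 / 6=2.17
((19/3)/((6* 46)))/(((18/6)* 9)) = 0.00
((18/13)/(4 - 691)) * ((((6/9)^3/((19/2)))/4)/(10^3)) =-1/63633375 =-0.00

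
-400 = -400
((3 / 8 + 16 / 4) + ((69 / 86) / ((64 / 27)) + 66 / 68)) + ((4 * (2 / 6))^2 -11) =-2979521 / 842112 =-3.54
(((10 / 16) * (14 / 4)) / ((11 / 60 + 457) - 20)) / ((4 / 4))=525 / 104924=0.01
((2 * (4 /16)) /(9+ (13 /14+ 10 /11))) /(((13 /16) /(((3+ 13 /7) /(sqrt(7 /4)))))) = 11968 * sqrt(7) /151879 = 0.21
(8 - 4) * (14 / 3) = 56 / 3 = 18.67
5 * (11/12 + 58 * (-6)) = -20825/12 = -1735.42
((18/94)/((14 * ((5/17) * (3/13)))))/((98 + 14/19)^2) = 239343/11578747040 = 0.00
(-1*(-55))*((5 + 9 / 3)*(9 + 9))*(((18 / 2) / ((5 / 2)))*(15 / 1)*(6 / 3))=855360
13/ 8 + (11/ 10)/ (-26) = 823/ 520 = 1.58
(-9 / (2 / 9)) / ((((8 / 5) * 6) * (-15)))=9 / 32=0.28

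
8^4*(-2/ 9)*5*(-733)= 30023680/ 9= 3335964.44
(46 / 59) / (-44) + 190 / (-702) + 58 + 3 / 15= 131922103 / 2277990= 57.91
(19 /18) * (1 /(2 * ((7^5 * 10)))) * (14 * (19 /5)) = 361 /2160900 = 0.00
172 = 172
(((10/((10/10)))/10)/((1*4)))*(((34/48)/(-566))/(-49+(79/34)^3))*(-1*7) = -584647/9731964744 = -0.00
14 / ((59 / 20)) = 280 / 59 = 4.75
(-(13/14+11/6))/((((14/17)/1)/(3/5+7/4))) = -23171/2940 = -7.88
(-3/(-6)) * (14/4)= 7/4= 1.75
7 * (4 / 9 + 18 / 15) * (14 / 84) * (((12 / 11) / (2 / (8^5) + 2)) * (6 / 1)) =33947648 / 5406885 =6.28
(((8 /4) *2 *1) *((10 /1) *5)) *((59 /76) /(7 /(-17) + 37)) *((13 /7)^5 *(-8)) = -74481375800 /99312563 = -749.97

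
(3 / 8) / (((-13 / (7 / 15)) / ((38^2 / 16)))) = -2527 / 2080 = -1.21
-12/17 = -0.71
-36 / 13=-2.77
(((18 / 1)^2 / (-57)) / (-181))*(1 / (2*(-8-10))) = -0.00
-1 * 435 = -435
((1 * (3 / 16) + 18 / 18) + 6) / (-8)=-115 / 128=-0.90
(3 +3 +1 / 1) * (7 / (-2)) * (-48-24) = 1764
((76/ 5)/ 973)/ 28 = 19/ 34055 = 0.00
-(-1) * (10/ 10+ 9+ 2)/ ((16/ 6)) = 9/ 2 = 4.50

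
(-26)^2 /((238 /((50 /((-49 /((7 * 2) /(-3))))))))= 33800 /2499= 13.53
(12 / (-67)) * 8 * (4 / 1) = -384 / 67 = -5.73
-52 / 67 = -0.78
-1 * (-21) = 21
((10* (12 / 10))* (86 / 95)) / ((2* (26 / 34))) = 8772 / 1235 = 7.10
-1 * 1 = -1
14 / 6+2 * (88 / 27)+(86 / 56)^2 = 237299 / 21168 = 11.21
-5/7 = -0.71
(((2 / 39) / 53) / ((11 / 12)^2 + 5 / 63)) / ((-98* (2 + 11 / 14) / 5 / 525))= -28000 / 2767713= -0.01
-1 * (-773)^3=461889917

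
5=5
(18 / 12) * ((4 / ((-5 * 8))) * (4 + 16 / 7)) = -33 / 35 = -0.94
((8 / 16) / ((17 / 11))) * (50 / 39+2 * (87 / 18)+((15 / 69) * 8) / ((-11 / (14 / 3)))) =100751 / 30498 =3.30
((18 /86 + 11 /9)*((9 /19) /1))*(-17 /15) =-9418 /12255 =-0.77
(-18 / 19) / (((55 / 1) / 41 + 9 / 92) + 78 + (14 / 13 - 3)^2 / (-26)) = -0.01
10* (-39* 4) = -1560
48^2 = 2304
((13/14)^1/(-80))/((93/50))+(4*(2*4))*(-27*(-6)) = 53996479/10416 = 5183.99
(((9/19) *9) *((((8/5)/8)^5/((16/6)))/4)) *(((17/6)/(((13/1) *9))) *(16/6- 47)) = -357/2600000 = -0.00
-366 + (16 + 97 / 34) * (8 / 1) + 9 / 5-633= -71942 / 85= -846.38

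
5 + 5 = 10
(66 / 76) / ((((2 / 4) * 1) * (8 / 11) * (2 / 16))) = 363 / 19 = 19.11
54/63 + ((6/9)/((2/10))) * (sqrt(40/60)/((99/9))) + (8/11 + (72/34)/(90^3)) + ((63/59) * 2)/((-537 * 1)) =10 * sqrt(6)/99 + 442433667197/279943067250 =1.83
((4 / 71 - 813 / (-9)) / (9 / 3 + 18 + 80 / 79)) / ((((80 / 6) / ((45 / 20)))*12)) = 4562961 / 79020160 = 0.06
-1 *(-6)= 6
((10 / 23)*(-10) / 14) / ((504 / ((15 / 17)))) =-125 / 229908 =-0.00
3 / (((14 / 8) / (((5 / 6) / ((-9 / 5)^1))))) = -50 / 63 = -0.79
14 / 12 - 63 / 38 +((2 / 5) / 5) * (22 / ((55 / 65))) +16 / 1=25064 / 1425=17.59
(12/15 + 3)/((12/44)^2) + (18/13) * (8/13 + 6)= 458191/7605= 60.25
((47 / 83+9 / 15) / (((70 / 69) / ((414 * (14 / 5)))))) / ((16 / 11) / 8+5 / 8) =1216683072 / 736625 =1651.70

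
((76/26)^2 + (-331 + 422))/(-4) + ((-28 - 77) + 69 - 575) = -429859/676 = -635.89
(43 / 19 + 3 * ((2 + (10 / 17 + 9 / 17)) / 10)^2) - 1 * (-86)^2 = -7393.45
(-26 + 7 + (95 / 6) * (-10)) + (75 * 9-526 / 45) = 21869 / 45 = 485.98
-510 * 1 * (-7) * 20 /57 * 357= 8496600 /19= 447189.47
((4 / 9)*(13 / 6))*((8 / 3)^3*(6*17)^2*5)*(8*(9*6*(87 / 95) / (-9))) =-41756396.54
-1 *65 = -65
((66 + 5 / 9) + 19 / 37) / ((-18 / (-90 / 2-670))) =7984405 / 2997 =2664.13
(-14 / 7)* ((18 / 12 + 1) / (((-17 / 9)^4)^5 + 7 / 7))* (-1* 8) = 243153309181138576020 / 2032121782156515789665201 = 0.00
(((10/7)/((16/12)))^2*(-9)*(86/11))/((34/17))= -87075/2156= -40.39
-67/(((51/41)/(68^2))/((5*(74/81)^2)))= -20457897920/19683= -1039368.89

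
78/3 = 26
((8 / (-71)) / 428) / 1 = -2 / 7597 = -0.00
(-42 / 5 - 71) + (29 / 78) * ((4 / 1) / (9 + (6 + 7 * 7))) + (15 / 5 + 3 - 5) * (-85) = -1025711 / 6240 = -164.38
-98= -98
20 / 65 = 4 / 13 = 0.31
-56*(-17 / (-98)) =-68 / 7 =-9.71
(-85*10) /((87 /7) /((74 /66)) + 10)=-220150 /5461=-40.31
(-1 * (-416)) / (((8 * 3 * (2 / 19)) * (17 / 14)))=6916 / 51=135.61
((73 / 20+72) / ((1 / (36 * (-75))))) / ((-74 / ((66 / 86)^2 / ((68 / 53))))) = 693469755 / 547304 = 1267.07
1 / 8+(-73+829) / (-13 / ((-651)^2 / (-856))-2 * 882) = -453893653 / 1495147672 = -0.30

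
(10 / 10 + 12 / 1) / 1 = 13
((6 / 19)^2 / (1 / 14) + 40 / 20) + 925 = 928.40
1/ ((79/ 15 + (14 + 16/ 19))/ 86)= 24510/ 5731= 4.28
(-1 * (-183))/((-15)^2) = 61/75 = 0.81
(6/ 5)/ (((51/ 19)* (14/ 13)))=247/ 595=0.42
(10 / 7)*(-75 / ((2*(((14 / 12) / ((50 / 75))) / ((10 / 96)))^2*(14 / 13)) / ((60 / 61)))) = -203125 / 1171688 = -0.17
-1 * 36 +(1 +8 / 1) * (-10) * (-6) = 504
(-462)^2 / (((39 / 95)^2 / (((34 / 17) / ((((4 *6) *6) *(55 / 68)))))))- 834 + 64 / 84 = 222677524 / 10647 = 20914.58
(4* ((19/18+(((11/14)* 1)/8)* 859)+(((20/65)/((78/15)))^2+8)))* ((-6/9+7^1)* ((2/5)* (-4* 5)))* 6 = -204414282284/1799343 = -113604.96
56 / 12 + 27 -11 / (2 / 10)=-70 / 3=-23.33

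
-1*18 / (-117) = 2 / 13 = 0.15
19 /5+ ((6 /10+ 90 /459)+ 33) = 37.60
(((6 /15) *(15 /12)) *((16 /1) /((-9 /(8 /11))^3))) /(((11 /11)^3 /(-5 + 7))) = -8192 /970299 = -0.01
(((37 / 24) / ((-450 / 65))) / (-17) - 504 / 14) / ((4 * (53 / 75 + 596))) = -6607195 / 438221376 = -0.02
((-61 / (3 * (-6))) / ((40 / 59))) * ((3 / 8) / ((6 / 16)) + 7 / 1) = 3599 / 90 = 39.99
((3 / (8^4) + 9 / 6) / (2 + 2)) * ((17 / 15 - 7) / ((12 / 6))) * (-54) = 608553 / 10240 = 59.43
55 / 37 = 1.49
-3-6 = -9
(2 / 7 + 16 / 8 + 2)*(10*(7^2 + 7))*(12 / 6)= 4800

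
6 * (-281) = -1686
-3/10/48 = -1/160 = -0.01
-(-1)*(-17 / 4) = -17 / 4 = -4.25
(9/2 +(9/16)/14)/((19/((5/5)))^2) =1017/80864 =0.01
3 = 3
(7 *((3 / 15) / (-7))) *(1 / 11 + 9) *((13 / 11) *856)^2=-2476647680 / 1331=-1860742.06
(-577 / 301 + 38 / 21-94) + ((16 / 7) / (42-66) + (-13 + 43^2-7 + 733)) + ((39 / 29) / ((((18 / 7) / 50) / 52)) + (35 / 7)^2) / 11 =747129274 / 288057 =2593.69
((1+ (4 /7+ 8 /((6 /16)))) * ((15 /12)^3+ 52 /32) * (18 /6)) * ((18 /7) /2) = 991341 /3136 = 316.12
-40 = -40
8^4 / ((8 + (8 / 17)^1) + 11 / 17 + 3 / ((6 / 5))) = 139264 / 395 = 352.57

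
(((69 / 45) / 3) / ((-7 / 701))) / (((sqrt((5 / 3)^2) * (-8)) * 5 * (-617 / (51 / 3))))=-0.02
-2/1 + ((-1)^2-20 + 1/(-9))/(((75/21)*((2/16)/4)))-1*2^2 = -39878/225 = -177.24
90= 90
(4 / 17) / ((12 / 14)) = 14 / 51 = 0.27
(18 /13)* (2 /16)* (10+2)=27 /13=2.08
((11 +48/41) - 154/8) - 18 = -4113/164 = -25.08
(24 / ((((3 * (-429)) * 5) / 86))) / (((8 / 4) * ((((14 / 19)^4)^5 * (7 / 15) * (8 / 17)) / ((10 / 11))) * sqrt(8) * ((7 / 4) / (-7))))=137391352987330477196714721655 * sqrt(2) / 460635580243905474991751168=421.81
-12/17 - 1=-29/17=-1.71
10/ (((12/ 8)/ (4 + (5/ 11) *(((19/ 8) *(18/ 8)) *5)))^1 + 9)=11366/ 10335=1.10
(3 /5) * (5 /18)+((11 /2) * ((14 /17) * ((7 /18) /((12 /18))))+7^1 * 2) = 1143 /68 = 16.81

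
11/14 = 0.79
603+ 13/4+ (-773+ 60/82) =-27227/164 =-166.02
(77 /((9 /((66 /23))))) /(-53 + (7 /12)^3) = -975744 /2098543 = -0.46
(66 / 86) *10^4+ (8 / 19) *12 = 6274128 / 817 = 7679.47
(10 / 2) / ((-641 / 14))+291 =186461 / 641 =290.89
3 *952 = 2856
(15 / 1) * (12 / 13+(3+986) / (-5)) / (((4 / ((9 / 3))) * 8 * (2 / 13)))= -115173 / 64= -1799.58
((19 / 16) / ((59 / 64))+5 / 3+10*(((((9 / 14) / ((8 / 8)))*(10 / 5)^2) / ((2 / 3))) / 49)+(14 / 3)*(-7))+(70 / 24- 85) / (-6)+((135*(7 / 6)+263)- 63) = 498688697 / 1457064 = 342.26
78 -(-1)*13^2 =247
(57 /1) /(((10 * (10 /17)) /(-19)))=-18411 /100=-184.11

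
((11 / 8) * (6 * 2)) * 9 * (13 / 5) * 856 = 1652508 / 5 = 330501.60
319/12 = 26.58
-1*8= -8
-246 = -246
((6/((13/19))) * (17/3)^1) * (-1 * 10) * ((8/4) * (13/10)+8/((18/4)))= -254524/117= -2175.42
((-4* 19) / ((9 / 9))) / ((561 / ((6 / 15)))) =-152 / 2805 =-0.05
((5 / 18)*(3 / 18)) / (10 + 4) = 5 / 1512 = 0.00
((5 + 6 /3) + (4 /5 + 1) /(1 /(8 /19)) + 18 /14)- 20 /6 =11392 /1995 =5.71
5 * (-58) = -290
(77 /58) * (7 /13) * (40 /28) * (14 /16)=2695 /3016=0.89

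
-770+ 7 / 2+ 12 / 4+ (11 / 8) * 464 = -125.50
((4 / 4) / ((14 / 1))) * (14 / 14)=1 / 14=0.07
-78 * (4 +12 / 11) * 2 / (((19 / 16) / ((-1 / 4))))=34944 / 209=167.20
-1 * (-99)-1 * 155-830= -886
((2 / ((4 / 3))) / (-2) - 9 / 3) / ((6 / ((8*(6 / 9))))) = -10 / 3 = -3.33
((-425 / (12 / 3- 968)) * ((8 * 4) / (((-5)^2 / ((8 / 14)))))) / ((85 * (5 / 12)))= 384 / 42175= 0.01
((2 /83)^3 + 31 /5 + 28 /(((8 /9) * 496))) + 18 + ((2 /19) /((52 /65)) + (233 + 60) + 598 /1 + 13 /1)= 50026762083931 /53885206880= 928.40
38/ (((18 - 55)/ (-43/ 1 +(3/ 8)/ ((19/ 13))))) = 6497/ 148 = 43.90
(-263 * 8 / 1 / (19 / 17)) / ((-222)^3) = 4471 / 25984989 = 0.00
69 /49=1.41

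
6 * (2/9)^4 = 32/2187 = 0.01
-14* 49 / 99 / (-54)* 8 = 2744 / 2673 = 1.03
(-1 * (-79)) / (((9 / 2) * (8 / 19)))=1501 / 36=41.69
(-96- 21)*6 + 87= -615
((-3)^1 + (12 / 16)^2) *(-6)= 117 / 8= 14.62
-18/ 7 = -2.57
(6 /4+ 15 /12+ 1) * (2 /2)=15 /4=3.75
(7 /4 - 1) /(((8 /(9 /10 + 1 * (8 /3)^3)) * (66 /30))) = 5363 /6336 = 0.85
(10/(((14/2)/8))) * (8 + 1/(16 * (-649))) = 415355/4543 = 91.43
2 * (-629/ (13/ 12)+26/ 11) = -165380/ 143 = -1156.50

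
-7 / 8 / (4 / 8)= -7 / 4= -1.75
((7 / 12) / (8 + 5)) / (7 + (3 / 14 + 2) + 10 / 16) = 98 / 21489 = 0.00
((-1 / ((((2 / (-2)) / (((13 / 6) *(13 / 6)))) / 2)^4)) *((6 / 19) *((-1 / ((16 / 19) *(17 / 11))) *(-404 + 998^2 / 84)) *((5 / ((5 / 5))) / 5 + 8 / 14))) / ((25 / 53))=1258212039641340641 / 17489001600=71943045.60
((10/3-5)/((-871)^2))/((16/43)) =-215/36414768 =-0.00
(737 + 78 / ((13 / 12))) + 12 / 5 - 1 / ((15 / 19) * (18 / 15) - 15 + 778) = 11777452 / 14515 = 811.40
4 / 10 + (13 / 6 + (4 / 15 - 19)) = -97 / 6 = -16.17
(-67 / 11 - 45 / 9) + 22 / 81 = -9640 / 891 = -10.82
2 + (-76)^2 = 5778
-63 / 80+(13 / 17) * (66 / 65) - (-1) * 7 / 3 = 1895 / 816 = 2.32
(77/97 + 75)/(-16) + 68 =12273/194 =63.26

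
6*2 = 12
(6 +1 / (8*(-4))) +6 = 383 / 32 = 11.97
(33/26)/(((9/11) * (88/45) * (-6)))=-55/416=-0.13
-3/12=-1/4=-0.25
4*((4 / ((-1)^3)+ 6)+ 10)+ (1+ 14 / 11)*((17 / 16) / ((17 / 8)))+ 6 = 1213 / 22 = 55.14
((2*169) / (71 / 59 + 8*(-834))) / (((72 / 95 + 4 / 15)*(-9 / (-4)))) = -1894490 / 86193363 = -0.02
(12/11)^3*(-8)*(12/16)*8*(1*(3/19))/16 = -15552/25289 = -0.61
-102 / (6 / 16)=-272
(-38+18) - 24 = -44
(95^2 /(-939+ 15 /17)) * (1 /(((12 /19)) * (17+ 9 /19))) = -0.87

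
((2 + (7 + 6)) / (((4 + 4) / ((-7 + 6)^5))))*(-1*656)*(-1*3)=-3690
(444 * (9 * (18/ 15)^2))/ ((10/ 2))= 1150.85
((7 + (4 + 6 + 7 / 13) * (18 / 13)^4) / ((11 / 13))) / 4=16980763 / 1256684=13.51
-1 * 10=-10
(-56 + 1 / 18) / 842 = -1007 / 15156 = -0.07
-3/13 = -0.23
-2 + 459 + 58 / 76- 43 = 15761 / 38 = 414.76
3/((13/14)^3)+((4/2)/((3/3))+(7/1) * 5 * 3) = 243311/2197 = 110.75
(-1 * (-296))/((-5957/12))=-0.60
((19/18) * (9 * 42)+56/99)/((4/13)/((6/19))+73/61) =31368701/170445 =184.04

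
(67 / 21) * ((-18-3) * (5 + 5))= -670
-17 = -17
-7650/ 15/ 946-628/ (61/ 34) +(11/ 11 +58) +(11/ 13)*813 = 148666967/ 375089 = 396.35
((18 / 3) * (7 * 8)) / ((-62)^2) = 84 / 961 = 0.09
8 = 8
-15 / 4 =-3.75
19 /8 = 2.38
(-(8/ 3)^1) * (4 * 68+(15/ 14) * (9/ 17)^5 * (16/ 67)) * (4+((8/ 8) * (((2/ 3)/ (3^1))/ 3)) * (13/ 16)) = -158855749006312/ 53938947573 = -2945.10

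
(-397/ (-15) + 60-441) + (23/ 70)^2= -5210053/ 14700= -354.43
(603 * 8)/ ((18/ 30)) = 8040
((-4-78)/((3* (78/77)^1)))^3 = -19645.64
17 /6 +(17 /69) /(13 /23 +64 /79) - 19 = -14101 /882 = -15.99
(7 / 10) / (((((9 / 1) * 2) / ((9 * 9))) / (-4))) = -63 / 5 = -12.60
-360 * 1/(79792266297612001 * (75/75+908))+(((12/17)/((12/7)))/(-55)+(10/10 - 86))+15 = -527519199879321663732557/7535182667814989314435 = -70.01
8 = 8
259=259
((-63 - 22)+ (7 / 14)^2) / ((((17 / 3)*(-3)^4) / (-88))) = 2486 / 153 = 16.25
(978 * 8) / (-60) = -652 / 5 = -130.40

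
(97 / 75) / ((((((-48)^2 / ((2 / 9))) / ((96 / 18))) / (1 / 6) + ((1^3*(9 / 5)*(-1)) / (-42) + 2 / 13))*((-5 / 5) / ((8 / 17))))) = -1456 / 27903885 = -0.00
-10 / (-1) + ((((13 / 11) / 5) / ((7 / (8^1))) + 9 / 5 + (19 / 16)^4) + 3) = 17.06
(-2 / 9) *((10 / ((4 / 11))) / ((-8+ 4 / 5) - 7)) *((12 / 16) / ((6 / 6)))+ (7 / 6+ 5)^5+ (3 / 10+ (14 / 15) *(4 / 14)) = 24619560007 / 2760480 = 8918.58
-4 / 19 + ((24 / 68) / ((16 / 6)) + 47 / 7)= 60017 / 9044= 6.64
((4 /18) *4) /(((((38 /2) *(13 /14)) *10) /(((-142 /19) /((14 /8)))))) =-4544 /211185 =-0.02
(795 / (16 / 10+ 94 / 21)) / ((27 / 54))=83475 / 319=261.68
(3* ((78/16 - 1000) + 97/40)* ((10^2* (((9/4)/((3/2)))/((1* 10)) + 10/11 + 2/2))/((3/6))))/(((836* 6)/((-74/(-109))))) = -166386447/1002364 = -165.99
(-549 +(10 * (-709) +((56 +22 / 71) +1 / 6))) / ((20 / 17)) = -10982527 / 1704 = -6445.14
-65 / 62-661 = -41047 / 62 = -662.05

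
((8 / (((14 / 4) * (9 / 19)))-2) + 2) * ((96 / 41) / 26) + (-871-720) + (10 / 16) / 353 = -50276178011 / 31609032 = -1590.56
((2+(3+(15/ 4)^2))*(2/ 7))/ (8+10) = 305/ 1008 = 0.30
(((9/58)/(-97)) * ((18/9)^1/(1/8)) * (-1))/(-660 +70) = -0.00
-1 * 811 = -811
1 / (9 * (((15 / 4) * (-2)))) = -2 / 135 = -0.01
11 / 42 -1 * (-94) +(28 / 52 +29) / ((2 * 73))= 3765155 / 39858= 94.46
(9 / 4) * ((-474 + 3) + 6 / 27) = -4237 / 4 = -1059.25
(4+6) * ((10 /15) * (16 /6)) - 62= -398 /9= -44.22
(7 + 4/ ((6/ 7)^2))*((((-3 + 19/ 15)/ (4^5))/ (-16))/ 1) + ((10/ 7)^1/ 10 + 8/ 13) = 4777561/ 6289920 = 0.76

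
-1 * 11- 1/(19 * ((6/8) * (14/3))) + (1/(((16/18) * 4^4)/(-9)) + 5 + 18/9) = -1104405/272384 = -4.05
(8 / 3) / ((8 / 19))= 19 / 3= 6.33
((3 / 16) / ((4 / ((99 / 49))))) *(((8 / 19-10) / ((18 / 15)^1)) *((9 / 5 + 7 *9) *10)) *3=-1563705 / 1064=-1469.65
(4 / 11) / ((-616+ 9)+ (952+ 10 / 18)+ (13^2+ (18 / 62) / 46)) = 51336 / 72642757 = 0.00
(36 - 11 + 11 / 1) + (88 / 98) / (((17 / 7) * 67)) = 287072 / 7973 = 36.01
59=59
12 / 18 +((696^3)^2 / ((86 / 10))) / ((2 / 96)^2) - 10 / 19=74641914889646836285784 / 2451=30453657645714743486.65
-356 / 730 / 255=-178 / 93075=-0.00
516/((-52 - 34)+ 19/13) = -6708/1099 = -6.10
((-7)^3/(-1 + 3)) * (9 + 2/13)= -40817/26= -1569.88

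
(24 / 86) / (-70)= -6 / 1505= -0.00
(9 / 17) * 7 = 63 / 17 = 3.71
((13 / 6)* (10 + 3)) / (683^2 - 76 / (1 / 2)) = 169 / 2798022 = 0.00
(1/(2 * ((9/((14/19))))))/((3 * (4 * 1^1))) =7/2052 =0.00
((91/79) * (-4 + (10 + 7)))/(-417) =-1183/32943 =-0.04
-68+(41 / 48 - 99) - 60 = -10855 / 48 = -226.15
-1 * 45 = -45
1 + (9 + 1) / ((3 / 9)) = 31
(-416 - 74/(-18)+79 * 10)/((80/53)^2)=165.96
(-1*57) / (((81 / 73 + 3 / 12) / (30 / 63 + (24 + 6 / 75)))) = -71524816 / 69475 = -1029.50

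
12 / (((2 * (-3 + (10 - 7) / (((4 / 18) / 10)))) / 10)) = 5 / 11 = 0.45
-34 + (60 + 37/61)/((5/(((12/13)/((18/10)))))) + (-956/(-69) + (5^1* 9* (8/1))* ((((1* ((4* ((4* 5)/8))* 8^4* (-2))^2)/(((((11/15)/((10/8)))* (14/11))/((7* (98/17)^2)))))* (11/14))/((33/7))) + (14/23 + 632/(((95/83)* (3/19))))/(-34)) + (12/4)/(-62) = 204982734601131559257929/1634032010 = 125445972506457.54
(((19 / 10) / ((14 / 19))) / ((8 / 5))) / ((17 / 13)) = 4693 / 3808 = 1.23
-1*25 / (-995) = 5 / 199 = 0.03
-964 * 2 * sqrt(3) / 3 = -1928 * sqrt(3) / 3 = -1113.13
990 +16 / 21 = 20806 / 21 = 990.76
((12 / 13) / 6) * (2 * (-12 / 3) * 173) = -212.92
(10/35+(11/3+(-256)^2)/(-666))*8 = -5489348/6993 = -784.98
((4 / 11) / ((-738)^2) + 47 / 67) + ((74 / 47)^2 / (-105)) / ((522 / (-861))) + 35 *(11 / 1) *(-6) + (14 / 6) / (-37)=-2746440998017509017 / 1189284236044245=-2309.32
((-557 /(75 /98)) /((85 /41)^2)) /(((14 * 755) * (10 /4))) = -13108438 /2045578125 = -0.01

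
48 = 48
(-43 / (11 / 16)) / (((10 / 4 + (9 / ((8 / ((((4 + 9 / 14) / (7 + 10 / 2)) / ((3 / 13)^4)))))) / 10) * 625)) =-16644096 / 2968439375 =-0.01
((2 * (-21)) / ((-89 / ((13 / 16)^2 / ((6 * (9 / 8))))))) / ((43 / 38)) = 22477 / 551088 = 0.04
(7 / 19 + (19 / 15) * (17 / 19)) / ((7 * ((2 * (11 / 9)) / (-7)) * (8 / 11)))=-321 / 380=-0.84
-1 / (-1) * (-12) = -12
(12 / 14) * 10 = 60 / 7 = 8.57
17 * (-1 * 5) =-85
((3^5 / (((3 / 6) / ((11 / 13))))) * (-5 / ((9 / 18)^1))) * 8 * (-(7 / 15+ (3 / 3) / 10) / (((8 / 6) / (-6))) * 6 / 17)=-29608.62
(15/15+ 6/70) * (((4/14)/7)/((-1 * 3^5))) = -0.00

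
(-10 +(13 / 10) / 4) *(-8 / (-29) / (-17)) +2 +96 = 241957 / 2465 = 98.16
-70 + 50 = -20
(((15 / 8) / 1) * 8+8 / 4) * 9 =153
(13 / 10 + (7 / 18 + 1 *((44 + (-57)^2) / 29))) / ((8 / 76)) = 1094.79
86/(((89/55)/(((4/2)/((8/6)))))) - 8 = 6383/89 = 71.72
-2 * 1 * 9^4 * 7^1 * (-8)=734832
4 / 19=0.21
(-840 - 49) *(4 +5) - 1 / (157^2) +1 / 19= -3747091701 / 468331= -8000.95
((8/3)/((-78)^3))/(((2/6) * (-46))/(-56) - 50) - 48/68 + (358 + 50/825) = 16557677912032/46334011581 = 357.35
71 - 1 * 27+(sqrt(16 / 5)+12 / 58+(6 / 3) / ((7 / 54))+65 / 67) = 4 * sqrt(5) / 5+824297 / 13601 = 62.39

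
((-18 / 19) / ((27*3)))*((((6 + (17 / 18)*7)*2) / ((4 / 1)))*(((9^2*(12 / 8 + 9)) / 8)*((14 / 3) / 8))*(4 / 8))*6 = -13.72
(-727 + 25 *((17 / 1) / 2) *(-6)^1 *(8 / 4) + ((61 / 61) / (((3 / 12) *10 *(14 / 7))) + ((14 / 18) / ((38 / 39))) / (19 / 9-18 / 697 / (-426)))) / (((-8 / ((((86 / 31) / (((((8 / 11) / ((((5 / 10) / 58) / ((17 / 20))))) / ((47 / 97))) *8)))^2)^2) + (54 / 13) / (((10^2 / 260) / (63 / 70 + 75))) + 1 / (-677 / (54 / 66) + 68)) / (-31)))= -13769689449312261398156141545243375 / 35979730729354182941096422611530690655328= -0.00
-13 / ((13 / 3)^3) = -27 / 169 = -0.16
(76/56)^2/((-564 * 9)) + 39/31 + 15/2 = 270103073/30841776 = 8.76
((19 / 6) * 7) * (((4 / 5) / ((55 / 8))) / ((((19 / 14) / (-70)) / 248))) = -5444096 / 165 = -32994.52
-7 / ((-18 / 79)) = 553 / 18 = 30.72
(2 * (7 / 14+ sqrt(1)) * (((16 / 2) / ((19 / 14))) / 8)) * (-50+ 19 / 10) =-10101 / 95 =-106.33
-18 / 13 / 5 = -18 / 65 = -0.28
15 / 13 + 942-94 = 11039 / 13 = 849.15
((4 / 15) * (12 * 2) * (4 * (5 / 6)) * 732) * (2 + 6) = 124928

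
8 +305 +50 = 363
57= 57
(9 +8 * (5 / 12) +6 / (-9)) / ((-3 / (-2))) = 70 / 9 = 7.78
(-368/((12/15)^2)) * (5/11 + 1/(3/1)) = -14950/33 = -453.03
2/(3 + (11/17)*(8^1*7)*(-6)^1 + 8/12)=-102/10901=-0.01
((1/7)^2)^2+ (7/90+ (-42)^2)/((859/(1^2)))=381276877/185621310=2.05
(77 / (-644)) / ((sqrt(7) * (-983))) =11 * sqrt(7) / 633052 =0.00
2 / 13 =0.15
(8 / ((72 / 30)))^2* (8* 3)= 800 / 3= 266.67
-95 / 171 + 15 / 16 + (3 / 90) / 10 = 1387 / 3600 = 0.39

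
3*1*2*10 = 60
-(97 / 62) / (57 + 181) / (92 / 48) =-291 / 84847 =-0.00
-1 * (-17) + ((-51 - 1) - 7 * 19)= -168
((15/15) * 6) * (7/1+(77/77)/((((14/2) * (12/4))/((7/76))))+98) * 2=23941/19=1260.05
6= 6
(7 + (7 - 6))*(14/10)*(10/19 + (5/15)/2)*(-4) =-8848/285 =-31.05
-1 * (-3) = 3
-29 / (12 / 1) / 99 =-29 / 1188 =-0.02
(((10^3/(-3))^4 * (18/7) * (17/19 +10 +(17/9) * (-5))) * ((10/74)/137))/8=310000000000000/54608337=5676788.88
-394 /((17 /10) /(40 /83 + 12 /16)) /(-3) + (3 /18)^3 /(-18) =522111629 /5485968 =95.17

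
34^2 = 1156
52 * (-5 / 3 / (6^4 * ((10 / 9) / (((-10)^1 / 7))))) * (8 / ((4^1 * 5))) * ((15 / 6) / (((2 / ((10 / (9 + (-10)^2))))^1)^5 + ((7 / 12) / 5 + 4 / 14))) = 203125 / 11631998049669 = 0.00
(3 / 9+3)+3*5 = 55 / 3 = 18.33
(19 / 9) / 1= 19 / 9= 2.11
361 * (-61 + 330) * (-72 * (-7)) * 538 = 26331299568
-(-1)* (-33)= -33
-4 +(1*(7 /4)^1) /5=-73 /20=-3.65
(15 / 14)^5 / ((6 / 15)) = 3.53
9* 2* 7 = 126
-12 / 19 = -0.63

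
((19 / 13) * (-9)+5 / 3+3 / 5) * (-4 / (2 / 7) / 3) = 29722 / 585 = 50.81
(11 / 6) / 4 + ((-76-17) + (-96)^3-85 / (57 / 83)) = -884952.31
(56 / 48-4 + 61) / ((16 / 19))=6631 / 96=69.07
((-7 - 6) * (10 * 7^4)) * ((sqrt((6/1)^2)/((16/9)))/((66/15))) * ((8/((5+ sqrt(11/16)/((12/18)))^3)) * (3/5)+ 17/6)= -37418605771057875/54108072016+ 95123799912960 * sqrt(11)/37199299511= -683072.04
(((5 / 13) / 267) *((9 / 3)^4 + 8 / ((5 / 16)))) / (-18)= -41 / 4806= -0.01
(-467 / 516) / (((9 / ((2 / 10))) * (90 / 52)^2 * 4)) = -78923 / 47020500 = -0.00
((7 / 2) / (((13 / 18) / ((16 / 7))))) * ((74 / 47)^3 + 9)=192906864 / 1349699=142.93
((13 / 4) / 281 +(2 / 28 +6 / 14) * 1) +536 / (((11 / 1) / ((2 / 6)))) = 621439 / 37092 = 16.75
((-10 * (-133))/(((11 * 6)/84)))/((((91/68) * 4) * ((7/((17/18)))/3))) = 54910/429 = 128.00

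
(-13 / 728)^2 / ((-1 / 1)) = -1 / 3136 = -0.00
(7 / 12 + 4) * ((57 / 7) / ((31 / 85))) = 88825 / 868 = 102.33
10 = 10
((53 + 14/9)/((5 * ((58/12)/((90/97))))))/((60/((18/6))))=1473/14065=0.10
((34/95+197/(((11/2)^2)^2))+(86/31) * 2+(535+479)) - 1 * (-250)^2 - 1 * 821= -2686273389521/43117745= -62300.88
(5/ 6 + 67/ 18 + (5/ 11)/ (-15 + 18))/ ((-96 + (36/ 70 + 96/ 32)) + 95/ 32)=-0.05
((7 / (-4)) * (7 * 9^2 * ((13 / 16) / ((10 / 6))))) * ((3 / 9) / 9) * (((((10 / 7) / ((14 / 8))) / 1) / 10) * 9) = -1053 / 80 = -13.16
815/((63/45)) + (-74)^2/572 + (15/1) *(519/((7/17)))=19517643/1001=19498.14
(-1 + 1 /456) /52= -0.02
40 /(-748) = -0.05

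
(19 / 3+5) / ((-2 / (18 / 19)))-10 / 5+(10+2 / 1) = 88 / 19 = 4.63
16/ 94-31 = -1449/ 47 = -30.83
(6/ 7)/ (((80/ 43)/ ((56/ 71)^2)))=7224/ 25205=0.29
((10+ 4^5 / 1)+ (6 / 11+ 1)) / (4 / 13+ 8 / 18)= 1332747 / 968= 1376.80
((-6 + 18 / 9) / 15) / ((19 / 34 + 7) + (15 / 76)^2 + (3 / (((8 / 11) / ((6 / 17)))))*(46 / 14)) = -2749376 / 127654125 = -0.02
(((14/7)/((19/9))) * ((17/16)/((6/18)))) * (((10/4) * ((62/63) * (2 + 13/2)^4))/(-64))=-660233505/1089536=-605.98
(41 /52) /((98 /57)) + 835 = 4257497 /5096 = 835.46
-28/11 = -2.55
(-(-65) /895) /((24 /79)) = 1027 /4296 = 0.24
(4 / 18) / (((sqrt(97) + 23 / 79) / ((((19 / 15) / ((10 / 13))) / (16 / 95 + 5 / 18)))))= -8527181 / 3461242680 + 29289013 * sqrt(97) / 3461242680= 0.08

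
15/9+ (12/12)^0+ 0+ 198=602/3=200.67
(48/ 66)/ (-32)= -1/ 44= -0.02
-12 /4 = -3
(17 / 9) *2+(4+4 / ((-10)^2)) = 1759 / 225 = 7.82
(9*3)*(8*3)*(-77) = -49896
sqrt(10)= 3.16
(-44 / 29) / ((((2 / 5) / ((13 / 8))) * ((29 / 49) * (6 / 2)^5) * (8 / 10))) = -175175 / 3269808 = -0.05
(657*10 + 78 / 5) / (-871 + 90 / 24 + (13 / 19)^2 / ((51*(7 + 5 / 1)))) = -7.59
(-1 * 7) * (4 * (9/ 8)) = -63/ 2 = -31.50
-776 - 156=-932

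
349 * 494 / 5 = 172406 / 5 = 34481.20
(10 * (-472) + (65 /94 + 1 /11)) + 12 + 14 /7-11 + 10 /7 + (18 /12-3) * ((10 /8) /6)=-273023239 /57904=-4715.10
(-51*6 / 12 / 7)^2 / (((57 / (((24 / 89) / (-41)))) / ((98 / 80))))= -2601 / 1386620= -0.00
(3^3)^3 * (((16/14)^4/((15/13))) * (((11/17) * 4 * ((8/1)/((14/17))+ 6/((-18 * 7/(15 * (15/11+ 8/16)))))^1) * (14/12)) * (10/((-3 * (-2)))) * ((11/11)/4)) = 12528442368/40817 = 306941.77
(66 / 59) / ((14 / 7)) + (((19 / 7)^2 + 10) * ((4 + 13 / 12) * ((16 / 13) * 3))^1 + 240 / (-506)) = 3100310341 / 9508499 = 326.06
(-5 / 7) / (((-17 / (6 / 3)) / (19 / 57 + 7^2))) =1480 / 357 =4.15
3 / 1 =3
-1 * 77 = -77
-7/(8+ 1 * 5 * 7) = -0.16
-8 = -8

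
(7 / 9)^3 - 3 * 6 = -12779 / 729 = -17.53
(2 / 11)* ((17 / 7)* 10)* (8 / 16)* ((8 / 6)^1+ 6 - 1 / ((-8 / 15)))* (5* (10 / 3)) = 469625 / 1386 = 338.83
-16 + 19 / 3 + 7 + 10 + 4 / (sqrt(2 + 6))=sqrt(2) + 22 / 3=8.75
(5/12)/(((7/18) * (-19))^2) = 135/17689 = 0.01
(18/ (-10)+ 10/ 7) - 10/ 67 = -1221/ 2345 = -0.52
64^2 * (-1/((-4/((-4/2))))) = -2048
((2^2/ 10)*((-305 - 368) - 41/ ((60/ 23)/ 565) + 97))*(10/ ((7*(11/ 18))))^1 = -680826/ 77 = -8841.90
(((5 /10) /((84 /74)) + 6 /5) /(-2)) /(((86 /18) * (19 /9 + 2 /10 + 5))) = -18603 /792232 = -0.02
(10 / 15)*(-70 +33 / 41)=-5674 / 123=-46.13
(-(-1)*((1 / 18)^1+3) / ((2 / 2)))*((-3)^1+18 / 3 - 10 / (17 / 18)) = -2365 / 102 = -23.19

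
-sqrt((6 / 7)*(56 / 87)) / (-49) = 4*sqrt(29) / 1421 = 0.02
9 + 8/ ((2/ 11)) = 53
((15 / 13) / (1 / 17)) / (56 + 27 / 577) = 147135 / 420407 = 0.35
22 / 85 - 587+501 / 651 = -10808246 / 18445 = -585.97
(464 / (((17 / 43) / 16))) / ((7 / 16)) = 5107712 / 119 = 42921.95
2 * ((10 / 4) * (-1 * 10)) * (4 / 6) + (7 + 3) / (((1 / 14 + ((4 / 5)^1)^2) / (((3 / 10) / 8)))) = -32675 / 996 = -32.81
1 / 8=0.12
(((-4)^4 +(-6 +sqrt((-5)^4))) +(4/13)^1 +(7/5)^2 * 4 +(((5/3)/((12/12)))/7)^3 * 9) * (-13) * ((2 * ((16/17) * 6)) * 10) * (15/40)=-4547150016/29155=-155964.67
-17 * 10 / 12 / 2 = -85 / 12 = -7.08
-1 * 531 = -531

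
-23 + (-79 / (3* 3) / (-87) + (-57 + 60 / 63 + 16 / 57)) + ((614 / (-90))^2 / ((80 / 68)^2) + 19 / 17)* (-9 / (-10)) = -8390766415573 / 177036300000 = -47.40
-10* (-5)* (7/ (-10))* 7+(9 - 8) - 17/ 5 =-1237/ 5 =-247.40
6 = 6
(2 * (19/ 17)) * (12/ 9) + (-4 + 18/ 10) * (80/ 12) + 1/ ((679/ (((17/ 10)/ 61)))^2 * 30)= -340819334117029/ 29164070537000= -11.69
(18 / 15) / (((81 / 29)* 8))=0.05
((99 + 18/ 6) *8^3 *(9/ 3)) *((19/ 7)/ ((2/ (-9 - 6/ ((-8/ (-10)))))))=-24558336/ 7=-3508333.71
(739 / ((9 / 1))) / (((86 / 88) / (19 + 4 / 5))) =357676 / 215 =1663.61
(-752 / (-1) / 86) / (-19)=-376 / 817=-0.46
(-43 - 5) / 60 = -4 / 5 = -0.80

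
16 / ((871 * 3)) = 16 / 2613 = 0.01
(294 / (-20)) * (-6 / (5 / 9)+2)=3234 / 25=129.36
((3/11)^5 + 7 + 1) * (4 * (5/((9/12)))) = 103092080/483153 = 213.37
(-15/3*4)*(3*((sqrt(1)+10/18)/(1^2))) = -280/3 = -93.33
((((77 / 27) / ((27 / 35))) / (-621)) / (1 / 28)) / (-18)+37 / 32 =151959457 / 130380192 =1.17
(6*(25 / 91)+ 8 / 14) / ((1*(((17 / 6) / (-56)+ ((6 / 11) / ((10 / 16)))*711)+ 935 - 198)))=533280 / 326115829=0.00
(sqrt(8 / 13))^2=8 / 13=0.62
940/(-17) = -940/17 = -55.29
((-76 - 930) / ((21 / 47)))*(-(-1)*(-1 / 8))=23641 / 84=281.44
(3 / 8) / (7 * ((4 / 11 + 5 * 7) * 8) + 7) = 11 / 58296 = 0.00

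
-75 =-75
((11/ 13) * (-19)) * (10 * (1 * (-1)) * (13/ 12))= 1045/ 6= 174.17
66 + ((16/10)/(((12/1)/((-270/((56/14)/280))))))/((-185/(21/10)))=17502/185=94.61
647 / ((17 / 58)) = 37526 / 17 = 2207.41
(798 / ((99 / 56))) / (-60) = -3724 / 495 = -7.52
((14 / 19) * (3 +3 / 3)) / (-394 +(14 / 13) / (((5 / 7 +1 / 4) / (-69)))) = -3276 / 523583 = -0.01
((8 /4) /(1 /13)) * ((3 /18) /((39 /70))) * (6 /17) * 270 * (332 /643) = 4183200 /10931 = 382.69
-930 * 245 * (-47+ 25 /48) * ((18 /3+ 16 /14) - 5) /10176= 60515875 /27136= 2230.10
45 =45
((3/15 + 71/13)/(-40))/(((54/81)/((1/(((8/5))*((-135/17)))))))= 0.02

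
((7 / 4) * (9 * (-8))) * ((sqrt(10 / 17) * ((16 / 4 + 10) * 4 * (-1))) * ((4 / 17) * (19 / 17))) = 536256 * sqrt(170) / 4913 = 1423.15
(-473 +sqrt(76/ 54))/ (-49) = 473/ 49 - sqrt(114)/ 441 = 9.63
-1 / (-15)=1 / 15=0.07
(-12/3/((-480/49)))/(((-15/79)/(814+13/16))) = -50466227/28800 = -1752.30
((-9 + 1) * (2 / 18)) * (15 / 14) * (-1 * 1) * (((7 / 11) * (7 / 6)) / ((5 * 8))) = 7 / 396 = 0.02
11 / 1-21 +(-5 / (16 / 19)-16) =-511 / 16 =-31.94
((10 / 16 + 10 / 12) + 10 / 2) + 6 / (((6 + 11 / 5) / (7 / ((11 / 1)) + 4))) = 106625 / 10824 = 9.85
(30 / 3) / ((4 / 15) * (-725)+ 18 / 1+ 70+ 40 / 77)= -1155 / 12106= -0.10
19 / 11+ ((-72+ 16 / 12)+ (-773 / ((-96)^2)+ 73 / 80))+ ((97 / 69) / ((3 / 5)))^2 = -151120830107 / 2413255680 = -62.62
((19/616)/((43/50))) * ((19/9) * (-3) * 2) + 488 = 9685583/19866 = 487.55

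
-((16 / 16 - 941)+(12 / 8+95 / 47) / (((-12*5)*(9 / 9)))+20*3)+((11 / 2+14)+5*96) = 7780711 / 5640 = 1379.56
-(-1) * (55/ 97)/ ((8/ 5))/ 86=275/ 66736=0.00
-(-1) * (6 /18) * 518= 518 /3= 172.67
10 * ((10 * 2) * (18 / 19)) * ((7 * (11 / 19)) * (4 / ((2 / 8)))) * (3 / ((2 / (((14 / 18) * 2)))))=10348800 / 361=28667.04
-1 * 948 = -948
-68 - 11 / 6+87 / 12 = -751 / 12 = -62.58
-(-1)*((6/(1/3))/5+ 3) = 33/5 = 6.60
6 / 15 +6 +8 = 72 / 5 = 14.40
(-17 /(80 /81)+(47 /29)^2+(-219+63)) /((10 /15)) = -34431051 /134560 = -255.88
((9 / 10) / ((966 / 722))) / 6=361 / 3220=0.11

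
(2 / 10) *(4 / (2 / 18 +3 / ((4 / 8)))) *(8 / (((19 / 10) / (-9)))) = -4.96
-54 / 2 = -27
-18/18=-1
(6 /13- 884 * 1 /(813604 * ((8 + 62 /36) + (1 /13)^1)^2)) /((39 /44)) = 8555404203608 /16430667710171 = 0.52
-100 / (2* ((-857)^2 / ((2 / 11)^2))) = -200 / 88868329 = -0.00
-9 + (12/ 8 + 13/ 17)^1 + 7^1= 9/ 34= 0.26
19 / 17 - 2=-15 / 17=-0.88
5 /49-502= -24593 /49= -501.90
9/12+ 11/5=59/20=2.95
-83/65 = -1.28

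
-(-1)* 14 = 14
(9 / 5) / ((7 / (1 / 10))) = 9 / 350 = 0.03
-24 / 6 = -4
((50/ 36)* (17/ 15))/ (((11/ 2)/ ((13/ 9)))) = 1105/ 2673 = 0.41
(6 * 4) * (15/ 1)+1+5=366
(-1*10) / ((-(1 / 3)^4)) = 810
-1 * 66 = -66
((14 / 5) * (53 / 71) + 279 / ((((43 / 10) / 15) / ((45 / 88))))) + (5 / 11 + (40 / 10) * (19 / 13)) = 4418864667 / 8731580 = 506.08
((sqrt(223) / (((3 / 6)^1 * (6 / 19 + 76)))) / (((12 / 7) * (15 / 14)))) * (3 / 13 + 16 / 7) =30457 * sqrt(223) / 848250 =0.54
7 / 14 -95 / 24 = -83 / 24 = -3.46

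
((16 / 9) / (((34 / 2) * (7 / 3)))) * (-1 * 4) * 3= -64 / 119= -0.54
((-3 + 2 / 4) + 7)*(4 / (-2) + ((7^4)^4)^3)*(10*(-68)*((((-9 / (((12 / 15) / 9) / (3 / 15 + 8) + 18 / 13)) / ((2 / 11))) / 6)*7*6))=93340539967644819651400630121689194493453687566435 / 3347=27887821920419725022826600000000000000000000000.00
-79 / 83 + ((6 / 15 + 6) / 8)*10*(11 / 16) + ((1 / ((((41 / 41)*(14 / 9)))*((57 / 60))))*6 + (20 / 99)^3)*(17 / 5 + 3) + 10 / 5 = 698064145433 / 21422261322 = 32.59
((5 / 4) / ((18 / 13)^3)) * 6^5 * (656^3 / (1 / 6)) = 6202140139520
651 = 651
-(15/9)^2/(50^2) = -1/900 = -0.00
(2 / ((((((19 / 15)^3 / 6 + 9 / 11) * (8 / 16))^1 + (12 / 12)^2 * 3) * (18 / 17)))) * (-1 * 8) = -6732000 / 1594199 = -4.22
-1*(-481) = 481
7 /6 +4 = 31 /6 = 5.17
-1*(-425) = 425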